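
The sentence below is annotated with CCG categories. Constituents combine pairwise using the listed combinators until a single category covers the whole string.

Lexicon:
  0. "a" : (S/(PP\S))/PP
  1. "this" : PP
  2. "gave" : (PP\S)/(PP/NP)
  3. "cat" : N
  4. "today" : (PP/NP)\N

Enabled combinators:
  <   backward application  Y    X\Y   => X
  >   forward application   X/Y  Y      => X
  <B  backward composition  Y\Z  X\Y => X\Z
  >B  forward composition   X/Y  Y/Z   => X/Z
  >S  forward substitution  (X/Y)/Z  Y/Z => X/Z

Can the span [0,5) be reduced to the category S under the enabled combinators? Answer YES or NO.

YES

[0,5] S   >
  [0,2] S/(PP\S)   >
    [0,1] "a" : (S/(PP\S))/PP
    [1,2] "this" : PP
  [2,5] PP\S   >
    [2,3] "gave" : (PP\S)/(PP/NP)
    [3,5] PP/NP   <
      [3,4] "cat" : N
      [4,5] "today" : (PP/NP)\N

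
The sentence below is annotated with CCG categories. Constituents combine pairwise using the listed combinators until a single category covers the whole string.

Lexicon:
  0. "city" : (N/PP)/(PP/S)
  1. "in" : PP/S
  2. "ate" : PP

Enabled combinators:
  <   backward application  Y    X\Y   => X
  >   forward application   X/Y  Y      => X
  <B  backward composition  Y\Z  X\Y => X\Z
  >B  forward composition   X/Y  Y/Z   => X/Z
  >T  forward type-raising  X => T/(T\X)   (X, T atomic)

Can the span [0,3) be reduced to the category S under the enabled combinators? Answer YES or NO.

(N/PP)/(PP/S) PP/S PP
CKY chart[0,3] = {N, N/(N\N), N/(PP\PP), NP/(NP\N), PP/(PP\N), S/(S\N)}; S ∉ chart

NO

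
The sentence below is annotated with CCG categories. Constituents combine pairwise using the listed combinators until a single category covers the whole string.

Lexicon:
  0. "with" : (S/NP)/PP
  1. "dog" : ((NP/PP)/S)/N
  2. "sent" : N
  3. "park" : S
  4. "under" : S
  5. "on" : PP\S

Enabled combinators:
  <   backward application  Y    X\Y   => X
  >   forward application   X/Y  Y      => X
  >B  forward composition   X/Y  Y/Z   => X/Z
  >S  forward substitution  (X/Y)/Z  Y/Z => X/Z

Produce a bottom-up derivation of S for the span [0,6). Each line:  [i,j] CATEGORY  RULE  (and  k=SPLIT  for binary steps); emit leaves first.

[0,6] S   >
  [0,4] S/PP   >S
    [0,1] "with" : (S/NP)/PP
    [1,4] NP/PP   >
      [1,3] (NP/PP)/S   >
        [1,2] "dog" : ((NP/PP)/S)/N
        [2,3] "sent" : N
      [3,4] "park" : S
  [4,6] PP   <
    [4,5] "under" : S
    [5,6] "on" : PP\S

[0,1] (S/NP)/PP  lex  "with"
[1,2] ((NP/PP)/S)/N  lex  "dog"
[2,3] N  lex  "sent"
[1,3] (NP/PP)/S  >  k=2
[3,4] S  lex  "park"
[1,4] NP/PP  >  k=3
[0,4] S/PP  >S  k=1
[4,5] S  lex  "under"
[5,6] PP\S  lex  "on"
[4,6] PP  <  k=5
[0,6] S  >  k=4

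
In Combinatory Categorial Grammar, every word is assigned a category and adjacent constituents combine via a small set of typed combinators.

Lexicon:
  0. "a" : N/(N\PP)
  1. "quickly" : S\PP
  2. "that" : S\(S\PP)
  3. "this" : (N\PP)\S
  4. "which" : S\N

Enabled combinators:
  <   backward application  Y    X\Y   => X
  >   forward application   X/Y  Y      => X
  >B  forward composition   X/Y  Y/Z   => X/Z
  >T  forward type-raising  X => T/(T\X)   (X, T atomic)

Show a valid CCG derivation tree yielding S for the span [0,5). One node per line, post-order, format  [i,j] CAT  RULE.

[0,1] N/(N\PP)  lex  "a"
[1,2] S\PP  lex  "quickly"
[2,3] S\(S\PP)  lex  "that"
[1,3] S  <  k=2
[3,4] (N\PP)\S  lex  "this"
[1,4] N\PP  <  k=3
[0,4] N  >  k=1
[4,5] S\N  lex  "which"
[0,5] S  <  k=4

[0,5] S   <
  [0,4] N   >
    [0,1] "a" : N/(N\PP)
    [1,4] N\PP   <
      [1,3] S   <
        [1,2] "quickly" : S\PP
        [2,3] "that" : S\(S\PP)
      [3,4] "this" : (N\PP)\S
  [4,5] "which" : S\N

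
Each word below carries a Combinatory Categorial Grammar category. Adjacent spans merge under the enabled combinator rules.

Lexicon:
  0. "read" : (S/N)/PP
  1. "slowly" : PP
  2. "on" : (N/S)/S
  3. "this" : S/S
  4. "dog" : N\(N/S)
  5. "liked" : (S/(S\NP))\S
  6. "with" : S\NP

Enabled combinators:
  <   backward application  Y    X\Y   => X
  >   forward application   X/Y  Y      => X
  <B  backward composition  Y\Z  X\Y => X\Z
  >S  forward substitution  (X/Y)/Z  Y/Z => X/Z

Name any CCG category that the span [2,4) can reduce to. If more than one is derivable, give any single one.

N/S

[0,7] S   >
  [0,6] S/(S\NP)   <
    [0,5] S   >
      [0,2] S/N   >
        [0,1] "read" : (S/N)/PP
        [1,2] "slowly" : PP
      [2,5] N   <
        [2,4] N/S   >S
          [2,3] "on" : (N/S)/S
          [3,4] "this" : S/S
        [4,5] "dog" : N\(N/S)
    [5,6] "liked" : (S/(S\NP))\S
  [6,7] "with" : S\NP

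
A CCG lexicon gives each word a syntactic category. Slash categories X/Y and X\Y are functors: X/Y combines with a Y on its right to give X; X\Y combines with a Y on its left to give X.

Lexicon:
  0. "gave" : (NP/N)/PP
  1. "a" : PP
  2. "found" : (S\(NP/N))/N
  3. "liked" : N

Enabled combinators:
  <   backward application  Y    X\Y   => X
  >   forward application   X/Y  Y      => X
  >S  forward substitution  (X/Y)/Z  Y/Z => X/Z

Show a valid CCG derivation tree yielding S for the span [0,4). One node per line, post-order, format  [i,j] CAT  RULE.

[0,4] S   <
  [0,2] NP/N   >
    [0,1] "gave" : (NP/N)/PP
    [1,2] "a" : PP
  [2,4] S\(NP/N)   >
    [2,3] "found" : (S\(NP/N))/N
    [3,4] "liked" : N

[0,1] (NP/N)/PP  lex  "gave"
[1,2] PP  lex  "a"
[0,2] NP/N  >  k=1
[2,3] (S\(NP/N))/N  lex  "found"
[3,4] N  lex  "liked"
[2,4] S\(NP/N)  >  k=3
[0,4] S  <  k=2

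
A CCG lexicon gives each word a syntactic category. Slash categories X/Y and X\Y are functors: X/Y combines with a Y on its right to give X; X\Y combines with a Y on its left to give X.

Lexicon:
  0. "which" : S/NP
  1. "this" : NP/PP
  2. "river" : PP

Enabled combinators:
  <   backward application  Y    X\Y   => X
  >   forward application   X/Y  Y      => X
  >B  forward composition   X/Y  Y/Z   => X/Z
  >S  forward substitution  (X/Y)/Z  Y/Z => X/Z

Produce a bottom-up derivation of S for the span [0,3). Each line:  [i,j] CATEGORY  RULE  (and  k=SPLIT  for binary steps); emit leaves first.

[0,3] S   >
  [0,1] "which" : S/NP
  [1,3] NP   >
    [1,2] "this" : NP/PP
    [2,3] "river" : PP

[0,1] S/NP  lex  "which"
[1,2] NP/PP  lex  "this"
[2,3] PP  lex  "river"
[1,3] NP  >  k=2
[0,3] S  >  k=1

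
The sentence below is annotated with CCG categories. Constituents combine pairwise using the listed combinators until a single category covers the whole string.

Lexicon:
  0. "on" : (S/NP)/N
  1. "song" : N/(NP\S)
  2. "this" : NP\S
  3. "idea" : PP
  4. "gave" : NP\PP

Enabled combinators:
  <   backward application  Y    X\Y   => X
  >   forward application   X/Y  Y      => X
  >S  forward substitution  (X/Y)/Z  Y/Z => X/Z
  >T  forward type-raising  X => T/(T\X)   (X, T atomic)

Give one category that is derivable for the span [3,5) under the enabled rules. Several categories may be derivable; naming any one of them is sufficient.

NP

[0,5] S   >
  [0,3] S/NP   >
    [0,1] "on" : (S/NP)/N
    [1,3] N   >
      [1,2] "song" : N/(NP\S)
      [2,3] "this" : NP\S
  [3,5] NP   >
    [3,4] NP/(NP\PP)   >T
      [3,4] "idea" : PP
    [4,5] "gave" : NP\PP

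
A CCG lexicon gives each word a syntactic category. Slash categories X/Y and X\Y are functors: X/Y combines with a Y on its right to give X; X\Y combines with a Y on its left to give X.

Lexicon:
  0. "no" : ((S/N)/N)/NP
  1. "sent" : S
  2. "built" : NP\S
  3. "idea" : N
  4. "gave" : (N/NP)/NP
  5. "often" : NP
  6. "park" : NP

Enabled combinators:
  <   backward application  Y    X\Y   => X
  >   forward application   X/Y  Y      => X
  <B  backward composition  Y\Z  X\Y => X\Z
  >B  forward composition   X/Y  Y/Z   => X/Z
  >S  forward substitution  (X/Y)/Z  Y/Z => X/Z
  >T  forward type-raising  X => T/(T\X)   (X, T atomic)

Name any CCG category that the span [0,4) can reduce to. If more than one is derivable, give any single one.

S/N

[0,7] S   >
  [0,4] S/N   >
    [0,3] (S/N)/N   >
      [0,1] "no" : ((S/N)/N)/NP
      [1,3] NP   <
        [1,2] "sent" : S
        [2,3] "built" : NP\S
    [3,4] "idea" : N
  [4,7] N   >
    [4,6] N/NP   >
      [4,5] "gave" : (N/NP)/NP
      [5,6] "often" : NP
    [6,7] "park" : NP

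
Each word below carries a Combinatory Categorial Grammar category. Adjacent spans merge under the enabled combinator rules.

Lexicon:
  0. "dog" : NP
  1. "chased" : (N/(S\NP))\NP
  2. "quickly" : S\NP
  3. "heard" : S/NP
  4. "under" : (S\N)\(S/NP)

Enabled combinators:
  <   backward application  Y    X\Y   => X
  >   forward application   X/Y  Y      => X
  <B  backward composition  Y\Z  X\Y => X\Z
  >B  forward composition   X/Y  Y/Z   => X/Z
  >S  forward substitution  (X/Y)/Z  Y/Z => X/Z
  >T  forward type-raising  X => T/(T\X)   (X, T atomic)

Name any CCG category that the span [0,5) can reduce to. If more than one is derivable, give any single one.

[0,5] S   <
  [0,3] N   >
    [0,2] N/(S\NP)   <
      [0,1] "dog" : NP
      [1,2] "chased" : (N/(S\NP))\NP
    [2,3] "quickly" : S\NP
  [3,5] S\N   <
    [3,4] "heard" : S/NP
    [4,5] "under" : (S\N)\(S/NP)

S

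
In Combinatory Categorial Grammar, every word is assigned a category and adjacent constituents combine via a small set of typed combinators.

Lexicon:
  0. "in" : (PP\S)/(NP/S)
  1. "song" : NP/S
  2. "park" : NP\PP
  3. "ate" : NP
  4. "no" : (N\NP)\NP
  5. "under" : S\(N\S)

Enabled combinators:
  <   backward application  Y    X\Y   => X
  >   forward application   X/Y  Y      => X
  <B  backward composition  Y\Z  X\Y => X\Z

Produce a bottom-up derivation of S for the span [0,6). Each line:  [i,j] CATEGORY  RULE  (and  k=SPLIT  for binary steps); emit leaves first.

[0,1] (PP\S)/(NP/S)  lex  "in"
[1,2] NP/S  lex  "song"
[0,2] PP\S  >  k=1
[2,3] NP\PP  lex  "park"
[3,4] NP  lex  "ate"
[4,5] (N\NP)\NP  lex  "no"
[3,5] N\NP  <  k=4
[2,5] N\PP  <B  k=3
[0,5] N\S  <B  k=2
[5,6] S\(N\S)  lex  "under"
[0,6] S  <  k=5

[0,6] S   <
  [0,5] N\S   <B
    [0,2] PP\S   >
      [0,1] "in" : (PP\S)/(NP/S)
      [1,2] "song" : NP/S
    [2,5] N\PP   <B
      [2,3] "park" : NP\PP
      [3,5] N\NP   <
        [3,4] "ate" : NP
        [4,5] "no" : (N\NP)\NP
  [5,6] "under" : S\(N\S)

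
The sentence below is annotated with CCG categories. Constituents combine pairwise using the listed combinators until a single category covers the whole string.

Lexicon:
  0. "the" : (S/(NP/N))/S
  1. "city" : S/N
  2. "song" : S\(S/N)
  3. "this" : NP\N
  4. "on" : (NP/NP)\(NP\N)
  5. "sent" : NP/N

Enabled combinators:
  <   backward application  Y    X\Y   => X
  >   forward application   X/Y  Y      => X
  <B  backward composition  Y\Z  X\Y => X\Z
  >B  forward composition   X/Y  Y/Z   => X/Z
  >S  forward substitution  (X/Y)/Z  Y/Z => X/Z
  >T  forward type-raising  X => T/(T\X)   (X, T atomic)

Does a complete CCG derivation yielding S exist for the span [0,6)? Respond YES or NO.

[0,6] S   >
  [0,3] S/(NP/N)   >
    [0,1] "the" : (S/(NP/N))/S
    [1,3] S   <
      [1,2] "city" : S/N
      [2,3] "song" : S\(S/N)
  [3,6] NP/N   >B
    [3,5] NP/NP   <
      [3,4] "this" : NP\N
      [4,5] "on" : (NP/NP)\(NP\N)
    [5,6] "sent" : NP/N

YES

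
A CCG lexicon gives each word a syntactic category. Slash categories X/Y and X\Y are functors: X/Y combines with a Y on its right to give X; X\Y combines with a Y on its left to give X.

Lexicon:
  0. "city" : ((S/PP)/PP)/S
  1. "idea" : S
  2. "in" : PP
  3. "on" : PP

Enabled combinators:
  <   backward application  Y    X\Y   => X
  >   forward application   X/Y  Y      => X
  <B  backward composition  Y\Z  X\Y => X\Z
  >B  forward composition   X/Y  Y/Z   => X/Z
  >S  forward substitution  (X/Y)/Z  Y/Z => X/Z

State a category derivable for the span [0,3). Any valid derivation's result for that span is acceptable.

[0,4] S   >
  [0,3] S/PP   >
    [0,2] (S/PP)/PP   >
      [0,1] "city" : ((S/PP)/PP)/S
      [1,2] "idea" : S
    [2,3] "in" : PP
  [3,4] "on" : PP

S/PP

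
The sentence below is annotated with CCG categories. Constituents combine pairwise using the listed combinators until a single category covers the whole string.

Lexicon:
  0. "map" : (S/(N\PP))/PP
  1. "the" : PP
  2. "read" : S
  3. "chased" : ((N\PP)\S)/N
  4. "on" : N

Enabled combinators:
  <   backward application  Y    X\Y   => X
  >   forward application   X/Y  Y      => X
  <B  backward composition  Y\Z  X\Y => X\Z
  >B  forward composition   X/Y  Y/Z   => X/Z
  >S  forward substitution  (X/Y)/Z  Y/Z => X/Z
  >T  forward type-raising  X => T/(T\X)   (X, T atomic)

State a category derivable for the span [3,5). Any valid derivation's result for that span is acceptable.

[0,5] S   >
  [0,2] S/(N\PP)   >
    [0,1] "map" : (S/(N\PP))/PP
    [1,2] "the" : PP
  [2,5] N\PP   <
    [2,3] "read" : S
    [3,5] (N\PP)\S   >
      [3,4] "chased" : ((N\PP)\S)/N
      [4,5] "on" : N

(N\PP)\S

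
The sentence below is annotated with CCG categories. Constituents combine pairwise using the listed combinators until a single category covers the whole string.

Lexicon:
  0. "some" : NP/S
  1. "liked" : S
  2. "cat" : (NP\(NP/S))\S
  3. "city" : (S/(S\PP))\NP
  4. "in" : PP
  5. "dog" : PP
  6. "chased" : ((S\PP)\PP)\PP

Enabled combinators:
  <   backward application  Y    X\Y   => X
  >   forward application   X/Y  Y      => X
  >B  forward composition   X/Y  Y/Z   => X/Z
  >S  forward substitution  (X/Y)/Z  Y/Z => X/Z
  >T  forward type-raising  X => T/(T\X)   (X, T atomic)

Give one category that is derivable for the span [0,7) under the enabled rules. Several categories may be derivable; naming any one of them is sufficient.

[0,7] S   >
  [0,4] S/(S\PP)   <
    [0,3] NP   <
      [0,1] "some" : NP/S
      [1,3] NP\(NP/S)   <
        [1,2] "liked" : S
        [2,3] "cat" : (NP\(NP/S))\S
    [3,4] "city" : (S/(S\PP))\NP
  [4,7] S\PP   <
    [4,5] "in" : PP
    [5,7] (S\PP)\PP   <
      [5,6] "dog" : PP
      [6,7] "chased" : ((S\PP)\PP)\PP

S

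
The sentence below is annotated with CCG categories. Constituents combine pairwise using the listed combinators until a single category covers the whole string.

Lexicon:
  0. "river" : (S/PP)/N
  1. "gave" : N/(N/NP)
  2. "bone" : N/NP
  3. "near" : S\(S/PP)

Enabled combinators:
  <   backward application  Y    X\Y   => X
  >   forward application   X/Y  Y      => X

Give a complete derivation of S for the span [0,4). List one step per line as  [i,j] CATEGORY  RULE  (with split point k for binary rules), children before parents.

[0,4] S   <
  [0,3] S/PP   >
    [0,1] "river" : (S/PP)/N
    [1,3] N   >
      [1,2] "gave" : N/(N/NP)
      [2,3] "bone" : N/NP
  [3,4] "near" : S\(S/PP)

[0,1] (S/PP)/N  lex  "river"
[1,2] N/(N/NP)  lex  "gave"
[2,3] N/NP  lex  "bone"
[1,3] N  >  k=2
[0,3] S/PP  >  k=1
[3,4] S\(S/PP)  lex  "near"
[0,4] S  <  k=3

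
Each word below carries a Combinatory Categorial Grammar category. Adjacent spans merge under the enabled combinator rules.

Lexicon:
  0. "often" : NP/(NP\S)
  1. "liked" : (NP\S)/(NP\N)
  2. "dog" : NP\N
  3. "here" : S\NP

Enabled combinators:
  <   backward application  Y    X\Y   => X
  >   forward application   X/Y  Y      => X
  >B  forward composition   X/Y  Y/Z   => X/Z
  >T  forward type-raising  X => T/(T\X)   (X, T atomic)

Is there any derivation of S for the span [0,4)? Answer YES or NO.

YES

[0,4] S   <
  [0,3] NP   >
    [0,1] "often" : NP/(NP\S)
    [1,3] NP\S   >
      [1,2] "liked" : (NP\S)/(NP\N)
      [2,3] "dog" : NP\N
  [3,4] "here" : S\NP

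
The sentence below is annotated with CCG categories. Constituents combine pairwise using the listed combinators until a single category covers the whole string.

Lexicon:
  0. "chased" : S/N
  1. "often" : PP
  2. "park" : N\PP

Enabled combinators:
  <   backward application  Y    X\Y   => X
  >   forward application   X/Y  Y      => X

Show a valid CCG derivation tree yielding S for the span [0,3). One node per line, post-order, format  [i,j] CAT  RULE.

[0,3] S   >
  [0,1] "chased" : S/N
  [1,3] N   <
    [1,2] "often" : PP
    [2,3] "park" : N\PP

[0,1] S/N  lex  "chased"
[1,2] PP  lex  "often"
[2,3] N\PP  lex  "park"
[1,3] N  <  k=2
[0,3] S  >  k=1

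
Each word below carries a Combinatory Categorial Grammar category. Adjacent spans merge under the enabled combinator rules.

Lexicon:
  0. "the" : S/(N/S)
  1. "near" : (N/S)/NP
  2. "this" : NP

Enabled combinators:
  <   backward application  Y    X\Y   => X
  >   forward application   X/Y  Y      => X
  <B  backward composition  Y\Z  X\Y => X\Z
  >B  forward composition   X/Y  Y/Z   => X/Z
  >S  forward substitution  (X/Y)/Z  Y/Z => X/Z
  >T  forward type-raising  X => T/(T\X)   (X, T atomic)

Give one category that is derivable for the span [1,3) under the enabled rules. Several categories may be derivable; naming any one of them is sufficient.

[0,3] S   >
  [0,1] "the" : S/(N/S)
  [1,3] N/S   >
    [1,2] "near" : (N/S)/NP
    [2,3] "this" : NP

N/S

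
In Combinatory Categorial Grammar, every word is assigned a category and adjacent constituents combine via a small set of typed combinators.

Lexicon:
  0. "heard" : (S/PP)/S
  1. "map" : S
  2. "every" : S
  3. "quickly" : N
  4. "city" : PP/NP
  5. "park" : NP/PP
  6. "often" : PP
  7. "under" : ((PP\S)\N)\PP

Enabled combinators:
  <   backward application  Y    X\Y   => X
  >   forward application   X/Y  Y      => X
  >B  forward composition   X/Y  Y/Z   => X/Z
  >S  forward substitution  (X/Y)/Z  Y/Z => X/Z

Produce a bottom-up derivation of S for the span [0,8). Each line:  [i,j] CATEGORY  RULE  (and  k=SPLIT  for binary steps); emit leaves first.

[0,1] (S/PP)/S  lex  "heard"
[1,2] S  lex  "map"
[0,2] S/PP  >  k=1
[2,3] S  lex  "every"
[3,4] N  lex  "quickly"
[4,5] PP/NP  lex  "city"
[5,6] NP/PP  lex  "park"
[6,7] PP  lex  "often"
[5,7] NP  >  k=6
[4,7] PP  >  k=5
[7,8] ((PP\S)\N)\PP  lex  "under"
[4,8] (PP\S)\N  <  k=7
[3,8] PP\S  <  k=4
[2,8] PP  <  k=3
[0,8] S  >  k=2

[0,8] S   >
  [0,2] S/PP   >
    [0,1] "heard" : (S/PP)/S
    [1,2] "map" : S
  [2,8] PP   <
    [2,3] "every" : S
    [3,8] PP\S   <
      [3,4] "quickly" : N
      [4,8] (PP\S)\N   <
        [4,7] PP   >
          [4,5] "city" : PP/NP
          [5,7] NP   >
            [5,6] "park" : NP/PP
            [6,7] "often" : PP
        [7,8] "under" : ((PP\S)\N)\PP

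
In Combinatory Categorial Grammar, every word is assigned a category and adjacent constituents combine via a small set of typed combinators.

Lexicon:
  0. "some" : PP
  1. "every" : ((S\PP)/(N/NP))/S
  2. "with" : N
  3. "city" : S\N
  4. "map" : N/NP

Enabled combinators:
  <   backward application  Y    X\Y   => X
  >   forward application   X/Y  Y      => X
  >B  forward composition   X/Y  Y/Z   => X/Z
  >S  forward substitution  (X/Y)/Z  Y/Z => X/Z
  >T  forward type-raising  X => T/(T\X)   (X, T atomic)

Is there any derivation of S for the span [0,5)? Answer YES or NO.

[0,5] S   <
  [0,1] "some" : PP
  [1,5] S\PP   >
    [1,4] (S\PP)/(N/NP)   >
      [1,2] "every" : ((S\PP)/(N/NP))/S
      [2,4] S   >
        [2,3] S/(S\N)   >T
          [2,3] "with" : N
        [3,4] "city" : S\N
    [4,5] "map" : N/NP

YES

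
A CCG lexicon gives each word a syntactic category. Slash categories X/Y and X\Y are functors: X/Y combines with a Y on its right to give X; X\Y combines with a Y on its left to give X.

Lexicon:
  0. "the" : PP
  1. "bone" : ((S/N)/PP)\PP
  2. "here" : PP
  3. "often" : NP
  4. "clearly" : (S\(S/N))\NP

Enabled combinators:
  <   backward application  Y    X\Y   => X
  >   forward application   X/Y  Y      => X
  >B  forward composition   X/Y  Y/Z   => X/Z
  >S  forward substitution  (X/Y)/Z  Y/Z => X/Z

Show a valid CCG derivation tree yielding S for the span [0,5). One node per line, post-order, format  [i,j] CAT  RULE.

[0,5] S   <
  [0,3] S/N   >
    [0,2] (S/N)/PP   <
      [0,1] "the" : PP
      [1,2] "bone" : ((S/N)/PP)\PP
    [2,3] "here" : PP
  [3,5] S\(S/N)   <
    [3,4] "often" : NP
    [4,5] "clearly" : (S\(S/N))\NP

[0,1] PP  lex  "the"
[1,2] ((S/N)/PP)\PP  lex  "bone"
[0,2] (S/N)/PP  <  k=1
[2,3] PP  lex  "here"
[0,3] S/N  >  k=2
[3,4] NP  lex  "often"
[4,5] (S\(S/N))\NP  lex  "clearly"
[3,5] S\(S/N)  <  k=4
[0,5] S  <  k=3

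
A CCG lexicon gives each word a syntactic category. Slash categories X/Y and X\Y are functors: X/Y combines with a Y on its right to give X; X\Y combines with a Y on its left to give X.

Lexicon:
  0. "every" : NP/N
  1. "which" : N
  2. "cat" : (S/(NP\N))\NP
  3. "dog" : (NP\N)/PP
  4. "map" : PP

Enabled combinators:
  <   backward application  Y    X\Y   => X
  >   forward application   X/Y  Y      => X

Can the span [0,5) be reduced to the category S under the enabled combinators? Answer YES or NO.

[0,5] S   >
  [0,3] S/(NP\N)   <
    [0,2] NP   >
      [0,1] "every" : NP/N
      [1,2] "which" : N
    [2,3] "cat" : (S/(NP\N))\NP
  [3,5] NP\N   >
    [3,4] "dog" : (NP\N)/PP
    [4,5] "map" : PP

YES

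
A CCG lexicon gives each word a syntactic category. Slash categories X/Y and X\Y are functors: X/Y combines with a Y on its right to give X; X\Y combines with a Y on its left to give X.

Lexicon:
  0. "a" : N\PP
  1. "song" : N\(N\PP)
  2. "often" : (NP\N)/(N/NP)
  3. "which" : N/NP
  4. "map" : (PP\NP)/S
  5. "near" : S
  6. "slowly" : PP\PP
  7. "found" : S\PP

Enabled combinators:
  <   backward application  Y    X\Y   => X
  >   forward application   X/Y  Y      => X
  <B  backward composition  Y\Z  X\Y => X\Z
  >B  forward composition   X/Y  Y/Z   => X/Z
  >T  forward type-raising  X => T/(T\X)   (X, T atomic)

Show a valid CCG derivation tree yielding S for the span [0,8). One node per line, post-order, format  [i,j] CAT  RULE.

[0,1] N\PP  lex  "a"
[1,2] N\(N\PP)  lex  "song"
[0,2] N  <  k=1
[2,3] (NP\N)/(N/NP)  lex  "often"
[3,4] N/NP  lex  "which"
[2,4] NP\N  >  k=3
[0,4] NP  <  k=2
[4,5] (PP\NP)/S  lex  "map"
[5,6] S  lex  "near"
[4,6] PP\NP  >  k=5
[6,7] PP\PP  lex  "slowly"
[7,8] S\PP  lex  "found"
[6,8] S\PP  <B  k=7
[4,8] S\NP  <B  k=6
[0,8] S  <  k=4

[0,8] S   <
  [0,4] NP   <
    [0,2] N   <
      [0,1] "a" : N\PP
      [1,2] "song" : N\(N\PP)
    [2,4] NP\N   >
      [2,3] "often" : (NP\N)/(N/NP)
      [3,4] "which" : N/NP
  [4,8] S\NP   <B
    [4,6] PP\NP   >
      [4,5] "map" : (PP\NP)/S
      [5,6] "near" : S
    [6,8] S\PP   <B
      [6,7] "slowly" : PP\PP
      [7,8] "found" : S\PP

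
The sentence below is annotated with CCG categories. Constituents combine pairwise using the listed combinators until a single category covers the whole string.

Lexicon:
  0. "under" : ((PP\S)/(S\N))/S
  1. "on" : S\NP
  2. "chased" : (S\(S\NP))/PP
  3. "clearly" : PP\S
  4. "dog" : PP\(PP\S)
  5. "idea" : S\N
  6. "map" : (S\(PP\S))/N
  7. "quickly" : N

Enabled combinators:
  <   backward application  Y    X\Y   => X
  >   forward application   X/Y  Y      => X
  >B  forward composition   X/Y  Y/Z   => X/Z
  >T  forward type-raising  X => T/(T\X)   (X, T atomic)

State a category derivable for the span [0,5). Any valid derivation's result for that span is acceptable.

(PP\S)/(S\N)

[0,8] S   <
  [0,6] PP\S   >
    [0,5] (PP\S)/(S\N)   >
      [0,1] "under" : ((PP\S)/(S\N))/S
      [1,5] S   <
        [1,2] "on" : S\NP
        [2,5] S\(S\NP)   >
          [2,3] "chased" : (S\(S\NP))/PP
          [3,5] PP   <
            [3,4] "clearly" : PP\S
            [4,5] "dog" : PP\(PP\S)
    [5,6] "idea" : S\N
  [6,8] S\(PP\S)   >
    [6,7] "map" : (S\(PP\S))/N
    [7,8] "quickly" : N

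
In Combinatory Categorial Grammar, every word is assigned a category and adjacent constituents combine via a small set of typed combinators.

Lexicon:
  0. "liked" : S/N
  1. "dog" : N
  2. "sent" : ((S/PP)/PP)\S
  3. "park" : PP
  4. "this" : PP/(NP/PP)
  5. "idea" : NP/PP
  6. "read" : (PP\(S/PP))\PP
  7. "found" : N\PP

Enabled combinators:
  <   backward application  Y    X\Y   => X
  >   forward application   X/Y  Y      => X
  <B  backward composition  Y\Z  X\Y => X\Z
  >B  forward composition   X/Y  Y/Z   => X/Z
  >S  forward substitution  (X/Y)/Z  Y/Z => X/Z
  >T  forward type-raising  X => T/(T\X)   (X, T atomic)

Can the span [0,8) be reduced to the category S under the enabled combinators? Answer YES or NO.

S/N N ((S/PP)/PP)\S PP PP/(NP/PP) NP/PP (PP\(S/PP))\PP N\PP
CKY chart[0,8] = {N, N/(N\N), NP/(NP\N), PP/(PP\N), S/(S\N)}; S ∉ chart

NO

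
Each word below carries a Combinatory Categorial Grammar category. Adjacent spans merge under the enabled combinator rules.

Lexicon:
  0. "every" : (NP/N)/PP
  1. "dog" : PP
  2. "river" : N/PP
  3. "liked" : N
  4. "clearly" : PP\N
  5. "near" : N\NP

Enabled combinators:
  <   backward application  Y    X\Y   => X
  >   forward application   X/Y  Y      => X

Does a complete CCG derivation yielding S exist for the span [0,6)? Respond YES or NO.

NO

(NP/N)/PP PP N/PP N PP\N N\NP
CKY chart[0,6] = {N}; S ∉ chart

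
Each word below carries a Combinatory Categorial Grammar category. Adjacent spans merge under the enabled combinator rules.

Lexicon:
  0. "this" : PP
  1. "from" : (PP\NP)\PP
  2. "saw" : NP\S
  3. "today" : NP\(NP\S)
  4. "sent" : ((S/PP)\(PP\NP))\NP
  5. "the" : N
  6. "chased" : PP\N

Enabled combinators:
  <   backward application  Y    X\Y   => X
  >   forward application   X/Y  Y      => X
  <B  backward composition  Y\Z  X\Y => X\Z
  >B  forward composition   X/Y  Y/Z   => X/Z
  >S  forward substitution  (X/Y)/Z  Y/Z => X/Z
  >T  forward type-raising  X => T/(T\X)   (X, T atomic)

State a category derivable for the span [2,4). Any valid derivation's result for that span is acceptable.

[0,7] S   >
  [0,5] S/PP   <
    [0,2] PP\NP   <
      [0,1] "this" : PP
      [1,2] "from" : (PP\NP)\PP
    [2,5] (S/PP)\(PP\NP)   <
      [2,4] NP   <
        [2,3] "saw" : NP\S
        [3,4] "today" : NP\(NP\S)
      [4,5] "sent" : ((S/PP)\(PP\NP))\NP
  [5,7] PP   >
    [5,6] PP/(PP\N)   >T
      [5,6] "the" : N
    [6,7] "chased" : PP\N

NP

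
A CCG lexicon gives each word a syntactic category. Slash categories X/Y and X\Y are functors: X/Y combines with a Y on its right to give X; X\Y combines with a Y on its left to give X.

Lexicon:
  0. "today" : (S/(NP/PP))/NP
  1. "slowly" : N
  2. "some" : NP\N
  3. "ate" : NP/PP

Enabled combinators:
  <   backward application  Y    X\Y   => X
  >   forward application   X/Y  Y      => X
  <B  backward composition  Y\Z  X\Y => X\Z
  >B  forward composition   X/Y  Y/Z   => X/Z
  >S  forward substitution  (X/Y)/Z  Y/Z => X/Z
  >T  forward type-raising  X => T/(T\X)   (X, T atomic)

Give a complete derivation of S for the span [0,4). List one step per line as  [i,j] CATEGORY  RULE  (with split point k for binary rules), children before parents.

[0,4] S   >
  [0,3] S/(NP/PP)   >
    [0,1] "today" : (S/(NP/PP))/NP
    [1,3] NP   >
      [1,2] NP/(NP\N)   >T
        [1,2] "slowly" : N
      [2,3] "some" : NP\N
  [3,4] "ate" : NP/PP

[0,1] (S/(NP/PP))/NP  lex  "today"
[1,2] N  lex  "slowly"
[1,2] NP/(NP\N)  >T
[2,3] NP\N  lex  "some"
[1,3] NP  >  k=2
[0,3] S/(NP/PP)  >  k=1
[3,4] NP/PP  lex  "ate"
[0,4] S  >  k=3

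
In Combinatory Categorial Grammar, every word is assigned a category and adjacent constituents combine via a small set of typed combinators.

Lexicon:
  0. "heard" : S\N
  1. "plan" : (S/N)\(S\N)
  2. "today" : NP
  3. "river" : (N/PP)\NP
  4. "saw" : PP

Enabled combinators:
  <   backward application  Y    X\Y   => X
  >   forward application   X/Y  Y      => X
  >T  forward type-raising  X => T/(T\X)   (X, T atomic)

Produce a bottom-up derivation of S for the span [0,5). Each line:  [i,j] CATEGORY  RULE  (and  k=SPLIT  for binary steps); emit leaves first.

[0,5] S   >
  [0,2] S/N   <
    [0,1] "heard" : S\N
    [1,2] "plan" : (S/N)\(S\N)
  [2,5] N   >
    [2,4] N/PP   <
      [2,3] "today" : NP
      [3,4] "river" : (N/PP)\NP
    [4,5] "saw" : PP

[0,1] S\N  lex  "heard"
[1,2] (S/N)\(S\N)  lex  "plan"
[0,2] S/N  <  k=1
[2,3] NP  lex  "today"
[3,4] (N/PP)\NP  lex  "river"
[2,4] N/PP  <  k=3
[4,5] PP  lex  "saw"
[2,5] N  >  k=4
[0,5] S  >  k=2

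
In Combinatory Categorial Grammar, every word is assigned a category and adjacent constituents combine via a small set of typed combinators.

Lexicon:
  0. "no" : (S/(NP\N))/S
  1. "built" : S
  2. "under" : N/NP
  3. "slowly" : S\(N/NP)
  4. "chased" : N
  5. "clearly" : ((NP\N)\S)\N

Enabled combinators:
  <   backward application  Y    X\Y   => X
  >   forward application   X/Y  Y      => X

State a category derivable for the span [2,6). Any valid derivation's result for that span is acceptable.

[0,6] S   >
  [0,2] S/(NP\N)   >
    [0,1] "no" : (S/(NP\N))/S
    [1,2] "built" : S
  [2,6] NP\N   <
    [2,4] S   <
      [2,3] "under" : N/NP
      [3,4] "slowly" : S\(N/NP)
    [4,6] (NP\N)\S   <
      [4,5] "chased" : N
      [5,6] "clearly" : ((NP\N)\S)\N

NP\N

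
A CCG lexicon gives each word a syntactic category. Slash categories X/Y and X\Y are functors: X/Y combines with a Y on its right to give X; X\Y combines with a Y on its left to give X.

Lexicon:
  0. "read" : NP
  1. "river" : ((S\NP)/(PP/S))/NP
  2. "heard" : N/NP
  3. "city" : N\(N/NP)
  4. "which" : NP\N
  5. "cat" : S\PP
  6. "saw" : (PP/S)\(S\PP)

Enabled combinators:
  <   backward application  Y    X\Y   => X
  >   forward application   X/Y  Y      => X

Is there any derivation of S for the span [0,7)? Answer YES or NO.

YES

[0,7] S   <
  [0,1] "read" : NP
  [1,7] S\NP   >
    [1,5] (S\NP)/(PP/S)   >
      [1,2] "river" : ((S\NP)/(PP/S))/NP
      [2,5] NP   <
        [2,4] N   <
          [2,3] "heard" : N/NP
          [3,4] "city" : N\(N/NP)
        [4,5] "which" : NP\N
    [5,7] PP/S   <
      [5,6] "cat" : S\PP
      [6,7] "saw" : (PP/S)\(S\PP)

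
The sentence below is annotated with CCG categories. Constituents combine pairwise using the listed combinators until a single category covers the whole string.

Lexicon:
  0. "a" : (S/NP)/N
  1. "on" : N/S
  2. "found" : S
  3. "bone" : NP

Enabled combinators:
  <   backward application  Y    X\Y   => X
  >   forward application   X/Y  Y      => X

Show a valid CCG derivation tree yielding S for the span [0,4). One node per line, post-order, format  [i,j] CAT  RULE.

[0,4] S   >
  [0,3] S/NP   >
    [0,1] "a" : (S/NP)/N
    [1,3] N   >
      [1,2] "on" : N/S
      [2,3] "found" : S
  [3,4] "bone" : NP

[0,1] (S/NP)/N  lex  "a"
[1,2] N/S  lex  "on"
[2,3] S  lex  "found"
[1,3] N  >  k=2
[0,3] S/NP  >  k=1
[3,4] NP  lex  "bone"
[0,4] S  >  k=3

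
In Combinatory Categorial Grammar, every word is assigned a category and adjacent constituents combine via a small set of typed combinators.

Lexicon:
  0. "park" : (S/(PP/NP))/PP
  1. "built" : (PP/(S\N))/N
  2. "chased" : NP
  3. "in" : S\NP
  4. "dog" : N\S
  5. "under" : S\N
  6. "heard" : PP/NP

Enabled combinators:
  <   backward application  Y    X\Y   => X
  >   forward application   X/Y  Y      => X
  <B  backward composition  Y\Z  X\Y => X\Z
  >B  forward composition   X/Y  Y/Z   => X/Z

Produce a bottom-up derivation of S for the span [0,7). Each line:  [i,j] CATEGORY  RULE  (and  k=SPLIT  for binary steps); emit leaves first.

[0,1] (S/(PP/NP))/PP  lex  "park"
[1,2] (PP/(S\N))/N  lex  "built"
[2,3] NP  lex  "chased"
[3,4] S\NP  lex  "in"
[2,4] S  <  k=3
[4,5] N\S  lex  "dog"
[2,5] N  <  k=4
[1,5] PP/(S\N)  >  k=2
[5,6] S\N  lex  "under"
[1,6] PP  >  k=5
[0,6] S/(PP/NP)  >  k=1
[6,7] PP/NP  lex  "heard"
[0,7] S  >  k=6

[0,7] S   >
  [0,6] S/(PP/NP)   >
    [0,1] "park" : (S/(PP/NP))/PP
    [1,6] PP   >
      [1,5] PP/(S\N)   >
        [1,2] "built" : (PP/(S\N))/N
        [2,5] N   <
          [2,4] S   <
            [2,3] "chased" : NP
            [3,4] "in" : S\NP
          [4,5] "dog" : N\S
      [5,6] "under" : S\N
  [6,7] "heard" : PP/NP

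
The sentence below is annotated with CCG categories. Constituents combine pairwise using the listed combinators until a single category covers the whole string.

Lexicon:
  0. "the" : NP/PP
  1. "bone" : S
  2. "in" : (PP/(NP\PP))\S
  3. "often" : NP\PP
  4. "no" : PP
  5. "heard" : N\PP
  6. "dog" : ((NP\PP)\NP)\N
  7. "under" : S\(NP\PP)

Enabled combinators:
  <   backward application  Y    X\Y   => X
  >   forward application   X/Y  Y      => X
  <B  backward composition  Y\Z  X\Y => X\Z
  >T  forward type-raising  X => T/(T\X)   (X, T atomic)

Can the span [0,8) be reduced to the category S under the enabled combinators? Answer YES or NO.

[0,8] S   <
  [0,4] NP   >
    [0,1] "the" : NP/PP
    [1,4] PP   >
      [1,3] PP/(NP\PP)   <
        [1,2] "bone" : S
        [2,3] "in" : (PP/(NP\PP))\S
      [3,4] "often" : NP\PP
  [4,8] S\NP   <B
    [4,7] (NP\PP)\NP   <
      [4,6] N   >
        [4,5] N/(N\PP)   >T
          [4,5] "no" : PP
        [5,6] "heard" : N\PP
      [6,7] "dog" : ((NP\PP)\NP)\N
    [7,8] "under" : S\(NP\PP)

YES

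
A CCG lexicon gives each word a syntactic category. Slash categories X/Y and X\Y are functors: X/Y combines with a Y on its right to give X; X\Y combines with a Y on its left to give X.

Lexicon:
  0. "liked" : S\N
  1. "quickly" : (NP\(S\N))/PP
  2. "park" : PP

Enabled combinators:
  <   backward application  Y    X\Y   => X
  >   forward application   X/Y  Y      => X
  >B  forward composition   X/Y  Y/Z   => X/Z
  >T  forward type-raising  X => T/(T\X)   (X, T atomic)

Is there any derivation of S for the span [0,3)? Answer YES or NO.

S\N (NP\(S\N))/PP PP
CKY chart[0,3] = {N/(N\NP), NP, NP/(NP\NP), PP/(PP\NP), S/(S\NP)}; S ∉ chart

NO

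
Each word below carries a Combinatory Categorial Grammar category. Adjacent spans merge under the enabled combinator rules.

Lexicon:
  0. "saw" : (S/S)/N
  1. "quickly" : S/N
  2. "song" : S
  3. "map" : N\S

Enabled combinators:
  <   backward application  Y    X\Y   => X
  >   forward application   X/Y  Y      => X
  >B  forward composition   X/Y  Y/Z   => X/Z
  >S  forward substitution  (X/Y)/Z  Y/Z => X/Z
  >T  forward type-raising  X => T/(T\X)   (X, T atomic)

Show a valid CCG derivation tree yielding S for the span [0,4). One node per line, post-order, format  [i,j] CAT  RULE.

[0,4] S   >
  [0,2] S/N   >S
    [0,1] "saw" : (S/S)/N
    [1,2] "quickly" : S/N
  [2,4] N   <
    [2,3] "song" : S
    [3,4] "map" : N\S

[0,1] (S/S)/N  lex  "saw"
[1,2] S/N  lex  "quickly"
[0,2] S/N  >S  k=1
[2,3] S  lex  "song"
[3,4] N\S  lex  "map"
[2,4] N  <  k=3
[0,4] S  >  k=2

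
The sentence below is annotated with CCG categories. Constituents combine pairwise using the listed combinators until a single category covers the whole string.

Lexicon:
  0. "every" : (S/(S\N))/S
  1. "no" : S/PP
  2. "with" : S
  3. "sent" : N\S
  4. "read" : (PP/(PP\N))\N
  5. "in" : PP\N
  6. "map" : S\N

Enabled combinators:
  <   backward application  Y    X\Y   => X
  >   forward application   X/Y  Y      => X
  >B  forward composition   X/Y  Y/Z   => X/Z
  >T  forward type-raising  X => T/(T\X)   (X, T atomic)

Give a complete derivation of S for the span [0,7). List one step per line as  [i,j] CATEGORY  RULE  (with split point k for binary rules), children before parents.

[0,7] S   >
  [0,6] S/(S\N)   >
    [0,1] "every" : (S/(S\N))/S
    [1,6] S   >
      [1,2] "no" : S/PP
      [2,6] PP   >
        [2,5] PP/(PP\N)   <
          [2,4] N   >
            [2,3] N/(N\S)   >T
              [2,3] "with" : S
            [3,4] "sent" : N\S
          [4,5] "read" : (PP/(PP\N))\N
        [5,6] "in" : PP\N
  [6,7] "map" : S\N

[0,1] (S/(S\N))/S  lex  "every"
[1,2] S/PP  lex  "no"
[2,3] S  lex  "with"
[2,3] N/(N\S)  >T
[3,4] N\S  lex  "sent"
[2,4] N  >  k=3
[4,5] (PP/(PP\N))\N  lex  "read"
[2,5] PP/(PP\N)  <  k=4
[5,6] PP\N  lex  "in"
[2,6] PP  >  k=5
[1,6] S  >  k=2
[0,6] S/(S\N)  >  k=1
[6,7] S\N  lex  "map"
[0,7] S  >  k=6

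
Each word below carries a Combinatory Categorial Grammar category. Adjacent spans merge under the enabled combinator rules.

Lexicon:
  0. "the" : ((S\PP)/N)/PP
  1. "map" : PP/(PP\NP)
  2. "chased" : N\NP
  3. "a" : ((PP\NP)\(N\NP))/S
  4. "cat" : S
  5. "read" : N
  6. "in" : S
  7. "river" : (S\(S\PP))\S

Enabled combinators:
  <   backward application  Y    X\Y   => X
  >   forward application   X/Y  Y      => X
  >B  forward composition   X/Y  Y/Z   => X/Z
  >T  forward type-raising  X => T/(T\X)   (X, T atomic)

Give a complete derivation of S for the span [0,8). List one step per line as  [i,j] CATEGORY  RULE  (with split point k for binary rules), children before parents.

[0,1] ((S\PP)/N)/PP  lex  "the"
[1,2] PP/(PP\NP)  lex  "map"
[2,3] N\NP  lex  "chased"
[3,4] ((PP\NP)\(N\NP))/S  lex  "a"
[4,5] S  lex  "cat"
[3,5] (PP\NP)\(N\NP)  >  k=4
[2,5] PP\NP  <  k=3
[1,5] PP  >  k=2
[0,5] (S\PP)/N  >  k=1
[5,6] N  lex  "read"
[0,6] S\PP  >  k=5
[6,7] S  lex  "in"
[7,8] (S\(S\PP))\S  lex  "river"
[6,8] S\(S\PP)  <  k=7
[0,8] S  <  k=6

[0,8] S   <
  [0,6] S\PP   >
    [0,5] (S\PP)/N   >
      [0,1] "the" : ((S\PP)/N)/PP
      [1,5] PP   >
        [1,2] "map" : PP/(PP\NP)
        [2,5] PP\NP   <
          [2,3] "chased" : N\NP
          [3,5] (PP\NP)\(N\NP)   >
            [3,4] "a" : ((PP\NP)\(N\NP))/S
            [4,5] "cat" : S
    [5,6] "read" : N
  [6,8] S\(S\PP)   <
    [6,7] "in" : S
    [7,8] "river" : (S\(S\PP))\S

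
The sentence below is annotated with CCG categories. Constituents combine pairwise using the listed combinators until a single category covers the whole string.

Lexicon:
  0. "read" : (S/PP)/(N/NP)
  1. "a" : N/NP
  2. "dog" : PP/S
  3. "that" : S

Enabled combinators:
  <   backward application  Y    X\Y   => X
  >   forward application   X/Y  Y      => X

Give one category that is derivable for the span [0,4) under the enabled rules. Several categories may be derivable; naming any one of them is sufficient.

[0,4] S   >
  [0,2] S/PP   >
    [0,1] "read" : (S/PP)/(N/NP)
    [1,2] "a" : N/NP
  [2,4] PP   >
    [2,3] "dog" : PP/S
    [3,4] "that" : S

S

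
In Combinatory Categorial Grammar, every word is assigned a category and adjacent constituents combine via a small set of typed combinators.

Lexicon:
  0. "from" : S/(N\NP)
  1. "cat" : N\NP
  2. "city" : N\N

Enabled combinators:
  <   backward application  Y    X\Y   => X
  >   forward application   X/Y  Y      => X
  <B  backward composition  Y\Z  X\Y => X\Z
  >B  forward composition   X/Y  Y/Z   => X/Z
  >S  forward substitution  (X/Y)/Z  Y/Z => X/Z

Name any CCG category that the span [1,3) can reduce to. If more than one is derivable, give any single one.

[0,3] S   >
  [0,1] "from" : S/(N\NP)
  [1,3] N\NP   <B
    [1,2] "cat" : N\NP
    [2,3] "city" : N\N

N\NP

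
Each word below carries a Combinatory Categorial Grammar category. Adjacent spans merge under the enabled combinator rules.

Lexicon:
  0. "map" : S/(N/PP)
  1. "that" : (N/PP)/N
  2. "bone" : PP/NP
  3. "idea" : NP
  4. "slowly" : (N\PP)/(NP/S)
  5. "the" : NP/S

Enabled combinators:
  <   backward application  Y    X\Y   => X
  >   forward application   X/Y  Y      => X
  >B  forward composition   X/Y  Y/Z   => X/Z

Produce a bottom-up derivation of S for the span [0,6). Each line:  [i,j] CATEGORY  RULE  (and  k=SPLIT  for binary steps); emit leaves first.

[0,6] S   >
  [0,2] S/N   >B
    [0,1] "map" : S/(N/PP)
    [1,2] "that" : (N/PP)/N
  [2,6] N   <
    [2,4] PP   >
      [2,3] "bone" : PP/NP
      [3,4] "idea" : NP
    [4,6] N\PP   >
      [4,5] "slowly" : (N\PP)/(NP/S)
      [5,6] "the" : NP/S

[0,1] S/(N/PP)  lex  "map"
[1,2] (N/PP)/N  lex  "that"
[0,2] S/N  >B  k=1
[2,3] PP/NP  lex  "bone"
[3,4] NP  lex  "idea"
[2,4] PP  >  k=3
[4,5] (N\PP)/(NP/S)  lex  "slowly"
[5,6] NP/S  lex  "the"
[4,6] N\PP  >  k=5
[2,6] N  <  k=4
[0,6] S  >  k=2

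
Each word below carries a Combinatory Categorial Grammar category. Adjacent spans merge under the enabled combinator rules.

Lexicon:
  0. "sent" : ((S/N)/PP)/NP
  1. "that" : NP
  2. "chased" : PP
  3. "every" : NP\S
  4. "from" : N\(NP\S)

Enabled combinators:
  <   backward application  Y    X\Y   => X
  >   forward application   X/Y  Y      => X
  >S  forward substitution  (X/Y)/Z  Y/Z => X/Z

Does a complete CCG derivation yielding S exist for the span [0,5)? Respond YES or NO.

[0,5] S   >
  [0,3] S/N   >
    [0,2] (S/N)/PP   >
      [0,1] "sent" : ((S/N)/PP)/NP
      [1,2] "that" : NP
    [2,3] "chased" : PP
  [3,5] N   <
    [3,4] "every" : NP\S
    [4,5] "from" : N\(NP\S)

YES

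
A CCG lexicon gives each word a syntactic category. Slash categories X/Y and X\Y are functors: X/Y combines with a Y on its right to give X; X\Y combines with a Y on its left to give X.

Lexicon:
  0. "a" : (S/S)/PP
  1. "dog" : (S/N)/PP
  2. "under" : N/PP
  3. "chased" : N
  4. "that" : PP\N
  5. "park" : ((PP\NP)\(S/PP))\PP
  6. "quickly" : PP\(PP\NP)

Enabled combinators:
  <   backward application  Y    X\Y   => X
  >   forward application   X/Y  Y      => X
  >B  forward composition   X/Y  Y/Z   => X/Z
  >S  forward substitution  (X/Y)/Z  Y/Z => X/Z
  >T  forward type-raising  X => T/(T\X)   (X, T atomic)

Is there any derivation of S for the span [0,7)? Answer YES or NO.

NO

(S/S)/PP (S/N)/PP N/PP N PP\N ((PP\NP)\(S/PP))\PP PP\(PP\NP)
CKY chart[0,7] = {(S/S)/(PP\PP), N/(N\PP), NP/(NP\PP), PP, PP/(PP\PP), S/(S\PP), S/S}; S ∉ chart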